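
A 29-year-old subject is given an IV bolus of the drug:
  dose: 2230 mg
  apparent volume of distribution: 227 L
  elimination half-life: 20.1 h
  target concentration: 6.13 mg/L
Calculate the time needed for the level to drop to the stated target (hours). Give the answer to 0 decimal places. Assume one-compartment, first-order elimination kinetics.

C₀ = Dose / Vd = 2230 / 227 = 9.824 mg/L
k = ln2 / t½ = 0.693147 / 20.1 = 0.03448 h⁻¹
t = ln(C₀ / C) / k = ln(9.824 / 6.13) / 0.03448
  = ln(1.603) / 0.03448 = 0.4719 / 0.03448 = 13.69 h

14 h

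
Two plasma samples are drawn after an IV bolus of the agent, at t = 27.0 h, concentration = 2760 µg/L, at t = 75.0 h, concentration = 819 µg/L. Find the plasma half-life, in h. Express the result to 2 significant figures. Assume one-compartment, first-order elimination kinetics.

k = ln(C₁/C₂) / (t₂ − t₁) = ln(2760/819) / (75.0 − 27.0)
  = 1.215 / 48.00 = 0.02531 h⁻¹
t½ = ln2 / k = 0.693147 / 0.02531 = 27.39 h

27 h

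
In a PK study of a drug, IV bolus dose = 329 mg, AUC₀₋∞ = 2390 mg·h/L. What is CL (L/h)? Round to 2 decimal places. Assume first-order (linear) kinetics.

0.14 L/h

CL = Dose / AUC = 329 / 2390 = 0.1377 L/h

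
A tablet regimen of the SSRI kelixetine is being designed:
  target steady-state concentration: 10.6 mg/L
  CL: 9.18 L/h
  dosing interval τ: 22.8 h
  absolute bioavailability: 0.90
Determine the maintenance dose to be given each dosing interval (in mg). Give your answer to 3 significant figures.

At steady state, F × (Dose/τ) = Css × CL.
Dose = Css × CL × τ / F = 10.6 × 9.180 × 22.8 / 0.90 = 2465 mg

2470 mg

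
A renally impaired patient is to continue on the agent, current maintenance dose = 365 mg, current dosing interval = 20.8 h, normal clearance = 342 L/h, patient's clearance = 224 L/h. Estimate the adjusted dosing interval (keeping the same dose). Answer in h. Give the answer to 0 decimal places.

To keep the same average steady-state level, dosing rate must scale with clearance.
CL ratio = 224 / 342 = 0.6550
New interval (same dose) = 20.8 / 0.6550 = 31.76 h

32 h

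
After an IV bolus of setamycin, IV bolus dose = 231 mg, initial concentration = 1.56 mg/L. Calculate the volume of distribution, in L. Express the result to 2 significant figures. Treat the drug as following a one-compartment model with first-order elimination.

150 L

Vd = Dose / C₀ = 231.0 / 1.56 = 148.1 L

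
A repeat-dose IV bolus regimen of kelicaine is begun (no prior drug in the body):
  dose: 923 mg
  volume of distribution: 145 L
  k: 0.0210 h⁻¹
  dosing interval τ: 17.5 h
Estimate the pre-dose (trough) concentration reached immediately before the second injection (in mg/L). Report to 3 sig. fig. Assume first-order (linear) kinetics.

C₀ per dose = Dose / Vd = 923 / 145 = 6.366 mg/L
Fraction remaining after one interval: r = e^(−kτ) = e^(−0.02100 × 17.5) = 0.6925
Before dose 2, 1 dose has been given (aged 1τ).
C_trough = C₀ × r = 6.366 × 0.6925 = 4.408 mg/L

4.41 mg/L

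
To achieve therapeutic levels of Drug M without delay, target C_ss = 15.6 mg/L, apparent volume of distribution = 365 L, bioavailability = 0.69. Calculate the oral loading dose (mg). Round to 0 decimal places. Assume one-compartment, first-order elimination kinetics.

LD = Css × Vd / F = 15.6 × 365 / 0.69 = 8252 mg

8252 mg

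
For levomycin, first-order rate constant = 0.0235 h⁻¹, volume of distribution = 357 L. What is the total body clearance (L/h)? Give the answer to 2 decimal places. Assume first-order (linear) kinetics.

8.39 L/h

CL = k × Vd = 0.0235 × 357 = 8.390 L/h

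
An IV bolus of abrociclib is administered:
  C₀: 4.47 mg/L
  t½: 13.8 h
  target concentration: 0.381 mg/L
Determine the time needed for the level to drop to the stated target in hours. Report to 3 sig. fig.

49.0 h

k = ln2 / t½ = 0.693147 / 13.8 = 0.05023 h⁻¹
t = ln(C₀ / C) / k = ln(4.470 / 0.381) / 0.05023
  = ln(11.73) / 0.05023 = 2.462 / 0.05023 = 49.01 h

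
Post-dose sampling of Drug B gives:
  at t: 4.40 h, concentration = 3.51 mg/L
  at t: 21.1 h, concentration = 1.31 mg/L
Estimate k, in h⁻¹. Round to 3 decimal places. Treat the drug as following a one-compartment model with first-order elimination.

k = ln(C₁/C₂) / (t₂ − t₁) = ln(3.51/1.31) / (21.1 − 4.40)
  = 0.9856 / 16.70 = 0.05902 h⁻¹

0.059 h⁻¹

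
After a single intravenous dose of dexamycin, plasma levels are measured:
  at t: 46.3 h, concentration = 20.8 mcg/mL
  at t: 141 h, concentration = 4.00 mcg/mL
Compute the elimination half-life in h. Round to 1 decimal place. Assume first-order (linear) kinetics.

k = ln(C₁/C₂) / (t₂ − t₁) = ln(20.8/4.00) / (141 − 46.3)
  = 1.649 / 94.70 = 0.01741 h⁻¹
t½ = ln2 / k = 0.693147 / 0.01741 = 39.81 h

39.8 h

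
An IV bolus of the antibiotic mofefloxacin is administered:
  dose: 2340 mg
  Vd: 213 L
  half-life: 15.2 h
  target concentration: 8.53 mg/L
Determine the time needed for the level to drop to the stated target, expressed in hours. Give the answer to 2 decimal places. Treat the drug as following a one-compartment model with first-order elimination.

5.55 h

C₀ = Dose / Vd = 2340 / 213 = 10.99 mg/L
k = ln2 / t½ = 0.693147 / 15.2 = 0.04560 h⁻¹
t = ln(C₀ / C) / k = ln(10.99 / 8.53) / 0.04560
  = ln(1.288) / 0.04560 = 0.2531 / 0.04560 = 5.550 h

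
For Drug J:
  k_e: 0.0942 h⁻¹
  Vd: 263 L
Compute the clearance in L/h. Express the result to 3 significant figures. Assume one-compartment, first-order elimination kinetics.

CL = k × Vd = 0.0942 × 263 = 24.77 L/h

24.8 L/h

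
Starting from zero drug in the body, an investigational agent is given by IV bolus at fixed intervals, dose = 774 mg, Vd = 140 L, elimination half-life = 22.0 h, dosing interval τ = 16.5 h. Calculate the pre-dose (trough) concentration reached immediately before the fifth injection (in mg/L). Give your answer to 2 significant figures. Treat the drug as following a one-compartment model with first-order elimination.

7.1 mg/L

C₀ per dose = Dose / Vd = 774 / 140 = 5.529 mg/L
k = ln2 / t½ = 0.693147 / 22.0 = 0.03151 h⁻¹
Fraction remaining after one interval: r = e^(−kτ) = e^(−0.03151 × 16.5) = 0.5946
Before dose 5, 4 doses have been given (aged 1τ, 2τ, 3τ, 4τ).
C_trough = C₀ × (r + r² + … + r^4) = C₀ × r(1−r^4)/(1−r)
        = 5.529 × 0.5946 × (1 − 0.1250) / (1 − 0.5946) = 7.096 mg/L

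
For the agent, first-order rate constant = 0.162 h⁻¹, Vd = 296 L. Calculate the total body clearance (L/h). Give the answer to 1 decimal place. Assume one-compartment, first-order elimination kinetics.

CL = k × Vd = 0.162 × 296 = 47.95 L/h

48.0 L/h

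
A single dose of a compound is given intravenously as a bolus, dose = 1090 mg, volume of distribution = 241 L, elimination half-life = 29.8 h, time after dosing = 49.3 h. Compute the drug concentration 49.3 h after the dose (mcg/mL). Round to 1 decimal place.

1.4 mcg/mL

C₀ = Dose / Vd = 1090 / 241 = 4.523 mg/L
k = ln2 / t½ = 0.693147 / 29.8 = 0.02326 h⁻¹
C = C₀ · e^(−k·t) = 4.523 × e^(−0.02326 × 49.3)
  = 4.523 × 0.3177 = 1.437 mg/L
(1.437 mg/L = 1.437 mcg/mL)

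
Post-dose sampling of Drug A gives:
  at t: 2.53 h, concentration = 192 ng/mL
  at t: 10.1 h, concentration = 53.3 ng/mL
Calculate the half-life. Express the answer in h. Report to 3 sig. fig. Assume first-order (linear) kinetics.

4.09 h

k = ln(C₁/C₂) / (t₂ − t₁) = ln(192/53.3) / (10.1 − 2.53)
  = 1.282 / 7.570 = 0.1694 h⁻¹
t½ = ln2 / k = 0.693147 / 0.1694 = 4.092 h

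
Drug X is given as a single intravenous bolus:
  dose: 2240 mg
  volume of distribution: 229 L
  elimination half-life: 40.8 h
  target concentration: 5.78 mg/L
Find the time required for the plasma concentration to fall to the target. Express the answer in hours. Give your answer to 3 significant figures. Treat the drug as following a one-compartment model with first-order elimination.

31.0 h

C₀ = Dose / Vd = 2240 / 229 = 9.782 mg/L
k = ln2 / t½ = 0.693147 / 40.8 = 0.01699 h⁻¹
t = ln(C₀ / C) / k = ln(9.782 / 5.78) / 0.01699
  = ln(1.692) / 0.01699 = 0.5259 / 0.01699 = 30.95 h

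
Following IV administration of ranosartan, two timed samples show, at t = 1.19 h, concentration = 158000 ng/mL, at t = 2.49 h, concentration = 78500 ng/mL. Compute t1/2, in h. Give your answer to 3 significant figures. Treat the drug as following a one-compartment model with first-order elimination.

1.29 h

k = ln(C₁/C₂) / (t₂ − t₁) = ln(158000/78500) / (2.49 − 1.19)
  = 0.6995 / 1.300 = 0.5381 h⁻¹
t½ = ln2 / k = 0.693147 / 0.5381 = 1.288 h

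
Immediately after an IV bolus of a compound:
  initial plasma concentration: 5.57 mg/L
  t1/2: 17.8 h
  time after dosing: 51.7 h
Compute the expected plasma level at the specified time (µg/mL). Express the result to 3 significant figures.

0.744 µg/mL

k = ln2 / t½ = 0.693147 / 17.8 = 0.03894 h⁻¹
C = C₀ · e^(−k·t) = 5.570 × e^(−0.03894 × 51.7)
  = 5.570 × 0.1336 = 0.7442 mg/L
(0.7442 mg/L = 0.7442 µg/mL)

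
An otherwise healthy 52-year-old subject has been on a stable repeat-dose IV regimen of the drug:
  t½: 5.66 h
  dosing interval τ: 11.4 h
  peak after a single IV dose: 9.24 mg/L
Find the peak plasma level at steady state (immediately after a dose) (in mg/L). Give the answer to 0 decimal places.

k = ln2 / t½ = 0.693147 / 5.66 = 0.1225 h⁻¹
e^(−kτ) = e^(−0.1225 × 11.4) = 0.2475
Accumulation ratio R = 1 / (1 − e^(−kτ)) = 1 / (1 − 0.2475) = 1.329
Steady-state peak = C₀ × R = 9.24 × 1.329 = 12.28 mg/L

12 mg/L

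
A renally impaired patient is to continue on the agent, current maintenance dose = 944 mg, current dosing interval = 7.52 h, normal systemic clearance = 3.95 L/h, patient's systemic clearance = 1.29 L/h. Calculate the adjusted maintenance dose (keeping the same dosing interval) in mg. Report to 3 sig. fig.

To keep the same average steady-state level, dosing rate must scale with clearance.
CL ratio = 1.29 / 3.95 = 0.3266
New dose (same interval) = 944 × 0.3266 = 308.3 mg

308 mg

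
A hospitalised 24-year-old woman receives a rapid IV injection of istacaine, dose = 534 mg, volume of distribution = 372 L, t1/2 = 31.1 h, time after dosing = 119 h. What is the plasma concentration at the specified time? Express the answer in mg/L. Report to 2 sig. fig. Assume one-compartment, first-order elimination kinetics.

C₀ = Dose / Vd = 534.0 / 372 = 1.435 mg/L
k = ln2 / t½ = 0.693147 / 31.1 = 0.02229 h⁻¹
C = C₀ · e^(−k·t) = 1.435 × e^(−0.02229 × 119)
  = 1.435 × 0.07047 = 0.1011 mg/L

0.10 mg/L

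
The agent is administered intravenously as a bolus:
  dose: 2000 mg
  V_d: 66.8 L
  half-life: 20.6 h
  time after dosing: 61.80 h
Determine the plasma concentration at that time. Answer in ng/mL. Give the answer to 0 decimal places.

3743 ng/mL

C₀ = Dose / Vd = 2000 / 66.8 = 29.94 mg/L
k = ln2 / t½ = 0.693147 / 20.6 = 0.03365 h⁻¹
t / t½ = 61.80 / 20.6 = 3 half-lives
C = C₀ × (1/2)^3 = 29.94 × 0.1250 = 3.743 mg/L
Convert: 3.743 mg/L × 1000 = 3743 ng/mL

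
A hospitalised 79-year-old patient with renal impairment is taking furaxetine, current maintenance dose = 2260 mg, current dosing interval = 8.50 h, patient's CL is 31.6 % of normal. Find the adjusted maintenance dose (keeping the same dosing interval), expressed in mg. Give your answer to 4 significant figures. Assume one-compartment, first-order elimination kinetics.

714.2 mg

To keep the same average steady-state level, dosing rate must scale with clearance.
CL ratio = 31.6 / 100 = 0.3160
New dose (same interval) = 2260 × 0.3160 = 714.2 mg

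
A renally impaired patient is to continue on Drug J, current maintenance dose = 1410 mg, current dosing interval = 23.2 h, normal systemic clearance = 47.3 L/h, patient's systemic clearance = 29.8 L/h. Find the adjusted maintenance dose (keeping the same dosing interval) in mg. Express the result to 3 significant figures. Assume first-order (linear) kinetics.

To keep the same average steady-state level, dosing rate must scale with clearance.
CL ratio = 29.8 / 47.3 = 0.6300
New dose (same interval) = 1410 × 0.6300 = 888.3 mg

888 mg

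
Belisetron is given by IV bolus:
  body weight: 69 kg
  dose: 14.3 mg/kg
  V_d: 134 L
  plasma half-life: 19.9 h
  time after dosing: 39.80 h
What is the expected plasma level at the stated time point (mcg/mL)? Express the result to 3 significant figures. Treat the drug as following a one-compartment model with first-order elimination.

1.84 mcg/mL

Total dose = 14.3 × 69 = 986.7 mg
C₀ = Dose / Vd = 986.7 / 134 = 7.363 mg/L
k = ln2 / t½ = 0.693147 / 19.9 = 0.03483 h⁻¹
t / t½ = 39.80 / 19.9 = 2 half-lives
C = C₀ × (1/2)^2 = 7.363 × 0.2500 = 1.841 mg/L
(1.841 mg/L = 1.841 mcg/mL)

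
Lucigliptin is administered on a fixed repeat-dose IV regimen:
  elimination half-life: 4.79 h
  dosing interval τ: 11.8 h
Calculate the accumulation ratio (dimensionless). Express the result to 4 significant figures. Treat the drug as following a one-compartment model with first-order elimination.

k = ln2 / t½ = 0.693147 / 4.79 = 0.1447 h⁻¹
e^(−kτ) = e^(−0.1447 × 11.8) = 0.1813
Accumulation ratio R = 1 / (1 − e^(−kτ)) = 1 / (1 − 0.1813) = 1.221

1.221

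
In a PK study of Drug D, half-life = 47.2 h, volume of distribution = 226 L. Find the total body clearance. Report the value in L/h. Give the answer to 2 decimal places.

3.32 L/h

k = ln2 / t½ = 0.693147 / 47.2 = 0.01469 h⁻¹
CL = k × Vd = 0.01469 × 226 = 3.320 L/h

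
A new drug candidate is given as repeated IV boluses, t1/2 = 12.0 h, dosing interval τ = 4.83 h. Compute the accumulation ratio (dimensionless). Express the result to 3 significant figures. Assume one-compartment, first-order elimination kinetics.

4.11

k = ln2 / t½ = 0.693147 / 12.0 = 0.05776 h⁻¹
e^(−kτ) = e^(−0.05776 × 4.83) = 0.7566
Accumulation ratio R = 1 / (1 − e^(−kτ)) = 1 / (1 − 0.7566) = 4.108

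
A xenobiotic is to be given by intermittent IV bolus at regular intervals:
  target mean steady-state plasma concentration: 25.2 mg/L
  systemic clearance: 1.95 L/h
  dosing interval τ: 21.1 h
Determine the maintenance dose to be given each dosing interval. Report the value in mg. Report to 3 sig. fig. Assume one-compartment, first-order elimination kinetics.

At steady state, Dose/τ = Css × CL.
Dose = Css × CL × τ = 25.2 × 1.950 × 21.1 = 1037 mg

1040 mg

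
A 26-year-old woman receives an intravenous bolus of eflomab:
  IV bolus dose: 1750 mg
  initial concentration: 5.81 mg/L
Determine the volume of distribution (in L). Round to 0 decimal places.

301 L

Vd = Dose / C₀ = 1750 / 5.81 = 301.2 L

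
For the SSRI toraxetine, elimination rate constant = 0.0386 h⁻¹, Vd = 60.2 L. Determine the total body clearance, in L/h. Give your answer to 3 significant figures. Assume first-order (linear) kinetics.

2.32 L/h

CL = k × Vd = 0.0386 × 60.2 = 2.324 L/h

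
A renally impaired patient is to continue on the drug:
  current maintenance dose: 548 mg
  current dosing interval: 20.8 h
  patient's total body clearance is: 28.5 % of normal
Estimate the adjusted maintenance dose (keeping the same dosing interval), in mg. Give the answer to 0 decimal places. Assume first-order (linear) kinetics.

156 mg

To keep the same average steady-state level, dosing rate must scale with clearance.
CL ratio = 28.5 / 100 = 0.2850
New dose (same interval) = 548 × 0.2850 = 156.2 mg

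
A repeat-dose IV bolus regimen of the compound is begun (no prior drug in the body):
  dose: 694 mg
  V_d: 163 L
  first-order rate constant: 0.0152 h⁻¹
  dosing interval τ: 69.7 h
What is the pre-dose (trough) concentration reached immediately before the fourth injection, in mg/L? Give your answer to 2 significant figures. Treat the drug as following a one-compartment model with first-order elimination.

C₀ per dose = Dose / Vd = 694 / 163 = 4.258 mg/L
Fraction remaining after one interval: r = e^(−kτ) = e^(−0.01520 × 69.7) = 0.3466
Before dose 4, 3 doses have been given (aged 1τ, 2τ, 3τ).
C_trough = C₀ × (r + r² + … + r^3) = C₀ × r(1−r^3)/(1−r)
        = 4.258 × 0.3466 × (1 − 0.04164) / (1 − 0.3466) = 2.165 mg/L

2.2 mg/L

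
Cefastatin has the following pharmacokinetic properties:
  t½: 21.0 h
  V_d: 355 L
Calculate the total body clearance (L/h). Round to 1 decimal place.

k = ln2 / t½ = 0.693147 / 21.0 = 0.03301 h⁻¹
CL = k × Vd = 0.03301 × 355 = 11.72 L/h

11.7 L/h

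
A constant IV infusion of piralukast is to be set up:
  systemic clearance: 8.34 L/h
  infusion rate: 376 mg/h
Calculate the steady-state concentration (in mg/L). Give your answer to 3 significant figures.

At steady state Css = R₀ / CL = 376 / 8.340 = 45.08 mg/L

45.1 mg/L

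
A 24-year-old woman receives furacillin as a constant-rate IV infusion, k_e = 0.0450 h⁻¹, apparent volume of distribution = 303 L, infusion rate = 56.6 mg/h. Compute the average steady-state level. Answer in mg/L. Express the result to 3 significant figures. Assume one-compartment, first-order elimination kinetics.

CL = k × Vd = 0.04500 × 303 = 13.64 L/h
At steady state Css = R₀ / CL = 56.6 / 13.64 = 4.150 mg/L

4.15 mg/L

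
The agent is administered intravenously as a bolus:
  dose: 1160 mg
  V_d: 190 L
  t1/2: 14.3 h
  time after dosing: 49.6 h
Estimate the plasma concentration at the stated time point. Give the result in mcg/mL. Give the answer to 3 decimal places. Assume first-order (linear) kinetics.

0.552 mcg/mL

C₀ = Dose / Vd = 1160 / 190 = 6.105 mg/L
k = ln2 / t½ = 0.693147 / 14.3 = 0.04847 h⁻¹
C = C₀ · e^(−k·t) = 6.105 × e^(−0.04847 × 49.6)
  = 6.105 × 0.09035 = 0.5516 mg/L
(0.5516 mg/L = 0.5516 mcg/mL)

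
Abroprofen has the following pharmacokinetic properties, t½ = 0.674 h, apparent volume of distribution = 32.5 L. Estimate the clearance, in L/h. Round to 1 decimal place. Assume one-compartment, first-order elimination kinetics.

k = ln2 / t½ = 0.693147 / 0.674 = 1.028 h⁻¹
CL = k × Vd = 1.028 × 32.5 = 33.41 L/h

33.4 L/h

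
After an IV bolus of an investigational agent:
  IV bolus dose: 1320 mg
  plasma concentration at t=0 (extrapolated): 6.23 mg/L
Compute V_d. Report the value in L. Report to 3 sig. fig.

212 L

Vd = Dose / C₀ = 1320 / 6.23 = 211.9 L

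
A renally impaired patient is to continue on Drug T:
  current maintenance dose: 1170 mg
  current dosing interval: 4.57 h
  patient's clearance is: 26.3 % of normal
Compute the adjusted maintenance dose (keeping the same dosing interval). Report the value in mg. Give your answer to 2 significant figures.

To keep the same average steady-state level, dosing rate must scale with clearance.
CL ratio = 26.3 / 100 = 0.2630
New dose (same interval) = 1170 × 0.2630 = 307.7 mg

310 mg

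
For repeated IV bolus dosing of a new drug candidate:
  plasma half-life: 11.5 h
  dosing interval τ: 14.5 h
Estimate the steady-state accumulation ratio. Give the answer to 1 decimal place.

k = ln2 / t½ = 0.693147 / 11.5 = 0.06027 h⁻¹
e^(−kτ) = e^(−0.06027 × 14.5) = 0.4173
Accumulation ratio R = 1 / (1 − e^(−kτ)) = 1 / (1 − 0.4173) = 1.716

1.7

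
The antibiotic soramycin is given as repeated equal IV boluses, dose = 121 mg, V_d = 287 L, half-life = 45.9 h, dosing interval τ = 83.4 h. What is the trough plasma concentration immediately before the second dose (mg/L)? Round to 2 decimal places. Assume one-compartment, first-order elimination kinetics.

C₀ per dose = Dose / Vd = 121 / 287 = 0.4216 mg/L
k = ln2 / t½ = 0.693147 / 45.9 = 0.01510 h⁻¹
Fraction remaining after one interval: r = e^(−kτ) = e^(−0.01510 × 83.4) = 0.2838
Before dose 2, 1 dose has been given (aged 1τ).
C_trough = C₀ × r = 0.4216 × 0.2838 = 0.1197 mg/L

0.12 mg/L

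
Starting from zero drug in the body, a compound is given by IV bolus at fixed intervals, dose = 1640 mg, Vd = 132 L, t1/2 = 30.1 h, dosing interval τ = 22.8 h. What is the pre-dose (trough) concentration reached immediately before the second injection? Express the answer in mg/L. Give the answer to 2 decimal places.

C₀ per dose = Dose / Vd = 1640 / 132 = 12.42 mg/L
k = ln2 / t½ = 0.693147 / 30.1 = 0.02303 h⁻¹
Fraction remaining after one interval: r = e^(−kτ) = e^(−0.02303 × 22.8) = 0.5915
Before dose 2, 1 dose has been given (aged 1τ).
C_trough = C₀ × r = 12.42 × 0.5915 = 7.346 mg/L

7.35 mg/L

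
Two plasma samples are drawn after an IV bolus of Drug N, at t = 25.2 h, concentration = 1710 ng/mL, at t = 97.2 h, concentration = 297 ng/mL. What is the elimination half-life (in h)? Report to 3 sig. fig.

28.5 h

k = ln(C₁/C₂) / (t₂ − t₁) = ln(1710/297) / (97.2 − 25.2)
  = 1.751 / 72.00 = 0.02432 h⁻¹
t½ = ln2 / k = 0.693147 / 0.02432 = 28.50 h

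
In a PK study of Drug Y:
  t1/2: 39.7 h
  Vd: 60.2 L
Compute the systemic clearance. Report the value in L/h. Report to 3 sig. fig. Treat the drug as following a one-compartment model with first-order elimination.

k = ln2 / t½ = 0.693147 / 39.7 = 0.01746 h⁻¹
CL = k × Vd = 0.01746 × 60.2 = 1.051 L/h

1.05 L/h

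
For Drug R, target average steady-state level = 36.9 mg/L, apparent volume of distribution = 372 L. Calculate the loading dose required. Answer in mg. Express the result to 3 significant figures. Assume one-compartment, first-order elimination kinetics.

LD = Css × Vd = 36.9 × 372 = 13730 mg

13700 mg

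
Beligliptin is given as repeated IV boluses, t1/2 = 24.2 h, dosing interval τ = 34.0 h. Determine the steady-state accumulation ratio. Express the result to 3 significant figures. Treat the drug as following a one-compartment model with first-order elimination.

k = ln2 / t½ = 0.693147 / 24.2 = 0.02864 h⁻¹
e^(−kτ) = e^(−0.02864 × 34.0) = 0.3777
Accumulation ratio R = 1 / (1 − e^(−kτ)) = 1 / (1 − 0.3777) = 1.607

1.61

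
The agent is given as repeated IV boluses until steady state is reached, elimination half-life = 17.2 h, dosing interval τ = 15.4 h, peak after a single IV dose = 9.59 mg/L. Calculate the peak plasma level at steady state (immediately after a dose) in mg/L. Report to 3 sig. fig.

k = ln2 / t½ = 0.693147 / 17.2 = 0.04030 h⁻¹
e^(−kτ) = e^(−0.04030 × 15.4) = 0.5376
Accumulation ratio R = 1 / (1 − e^(−kτ)) = 1 / (1 − 0.5376) = 2.163
Steady-state peak = C₀ × R = 9.59 × 2.163 = 20.74 mg/L

20.7 mg/L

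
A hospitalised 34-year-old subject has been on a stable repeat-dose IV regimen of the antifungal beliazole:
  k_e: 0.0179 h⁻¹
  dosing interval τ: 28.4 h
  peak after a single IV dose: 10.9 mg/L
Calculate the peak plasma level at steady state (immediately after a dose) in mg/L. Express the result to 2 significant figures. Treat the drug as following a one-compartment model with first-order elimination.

e^(−kτ) = e^(−0.01790 × 28.4) = 0.6015
Accumulation ratio R = 1 / (1 − e^(−kτ)) = 1 / (1 − 0.6015) = 2.509
Steady-state peak = C₀ × R = 10.9 × 2.509 = 27.35 mg/L

27 mg/L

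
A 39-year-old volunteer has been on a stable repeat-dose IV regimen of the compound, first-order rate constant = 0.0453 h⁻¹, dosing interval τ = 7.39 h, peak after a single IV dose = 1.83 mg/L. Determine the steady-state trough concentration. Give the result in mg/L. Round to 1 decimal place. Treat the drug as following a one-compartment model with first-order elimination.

4.6 mg/L

e^(−kτ) = e^(−0.04530 × 7.39) = 0.7155
Accumulation ratio R = 1 / (1 − e^(−kτ)) = 1 / (1 − 0.7155) = 3.515
Steady-state trough = C₀ × R × e^(−kτ) = 1.83 × 3.515 × 0.7155 = 4.602 mg/L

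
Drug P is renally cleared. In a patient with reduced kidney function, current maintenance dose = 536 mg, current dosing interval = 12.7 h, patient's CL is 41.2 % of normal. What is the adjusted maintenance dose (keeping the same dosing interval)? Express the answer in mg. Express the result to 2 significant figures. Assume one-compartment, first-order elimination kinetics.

To keep the same average steady-state level, dosing rate must scale with clearance.
CL ratio = 41.2 / 100 = 0.4120
New dose (same interval) = 536 × 0.4120 = 220.8 mg

220 mg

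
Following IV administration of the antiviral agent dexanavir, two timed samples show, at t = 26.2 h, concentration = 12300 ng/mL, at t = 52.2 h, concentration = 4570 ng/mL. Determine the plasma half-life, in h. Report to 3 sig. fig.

k = ln(C₁/C₂) / (t₂ − t₁) = ln(12300/4570) / (52.2 − 26.2)
  = 0.9901 / 26.00 = 0.03808 h⁻¹
t½ = ln2 / k = 0.693147 / 0.03808 = 18.20 h

18.2 h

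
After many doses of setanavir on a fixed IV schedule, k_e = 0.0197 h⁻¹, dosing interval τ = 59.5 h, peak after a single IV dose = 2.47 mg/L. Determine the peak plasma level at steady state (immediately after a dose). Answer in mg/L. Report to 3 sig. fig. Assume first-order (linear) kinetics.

3.58 mg/L

e^(−kτ) = e^(−0.01970 × 59.5) = 0.3097
Accumulation ratio R = 1 / (1 − e^(−kτ)) = 1 / (1 − 0.3097) = 1.449
Steady-state peak = C₀ × R = 2.47 × 1.449 = 3.579 mg/L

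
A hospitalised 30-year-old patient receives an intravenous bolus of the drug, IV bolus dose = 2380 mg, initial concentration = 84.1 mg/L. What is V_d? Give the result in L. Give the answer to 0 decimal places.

28 L

Vd = Dose / C₀ = 2380 / 84.1 = 28.30 L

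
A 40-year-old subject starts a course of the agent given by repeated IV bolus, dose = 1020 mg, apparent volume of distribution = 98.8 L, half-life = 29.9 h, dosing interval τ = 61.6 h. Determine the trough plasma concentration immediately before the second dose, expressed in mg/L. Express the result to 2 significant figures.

2.5 mg/L

C₀ per dose = Dose / Vd = 1020 / 98.8 = 10.32 mg/L
k = ln2 / t½ = 0.693147 / 29.9 = 0.02318 h⁻¹
Fraction remaining after one interval: r = e^(−kτ) = e^(−0.02318 × 61.6) = 0.2398
Before dose 2, 1 dose has been given (aged 1τ).
C_trough = C₀ × r = 10.32 × 0.2398 = 2.475 mg/L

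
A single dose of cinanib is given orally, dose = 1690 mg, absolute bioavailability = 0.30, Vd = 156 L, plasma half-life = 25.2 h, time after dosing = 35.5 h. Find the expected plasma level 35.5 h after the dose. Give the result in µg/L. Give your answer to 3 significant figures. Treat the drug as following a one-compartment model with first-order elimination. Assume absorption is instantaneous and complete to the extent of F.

Amount reaching circulation = F × Dose = 0.30 × 1690 = 507.0 mg
C₀ = F·Dose / Vd = 507.0 / 156 = 3.250 mg/L
k = ln2 / t½ = 0.693147 / 25.2 = 0.02751 h⁻¹
C = C₀ · e^(−k·t) = 3.250 × e^(−0.02751 × 35.5)
  = 3.250 × 0.3766 = 1.224 mg/L
Convert: 1.224 mg/L × 1000 = 1224 µg/L

1220 µg/L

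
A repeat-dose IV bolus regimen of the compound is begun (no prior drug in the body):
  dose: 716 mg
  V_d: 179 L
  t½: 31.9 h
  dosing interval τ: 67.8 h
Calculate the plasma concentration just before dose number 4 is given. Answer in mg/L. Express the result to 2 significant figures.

1.2 mg/L

C₀ per dose = Dose / Vd = 716 / 179 = 4.000 mg/L
k = ln2 / t½ = 0.693147 / 31.9 = 0.02173 h⁻¹
Fraction remaining after one interval: r = e^(−kτ) = e^(−0.02173 × 67.8) = 0.2292
Before dose 4, 3 doses have been given (aged 1τ, 2τ, 3τ).
C_trough = C₀ × (r + r² + … + r^3) = C₀ × r(1−r^3)/(1−r)
        = 4.000 × 0.2292 × (1 − 0.01204) / (1 − 0.2292) = 1.175 mg/L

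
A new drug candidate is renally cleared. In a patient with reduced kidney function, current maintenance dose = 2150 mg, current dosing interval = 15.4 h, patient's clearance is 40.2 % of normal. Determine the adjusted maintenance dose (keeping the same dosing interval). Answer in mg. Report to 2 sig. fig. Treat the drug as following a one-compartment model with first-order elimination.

To keep the same average steady-state level, dosing rate must scale with clearance.
CL ratio = 40.2 / 100 = 0.4020
New dose (same interval) = 2150 × 0.4020 = 864.3 mg

860 mg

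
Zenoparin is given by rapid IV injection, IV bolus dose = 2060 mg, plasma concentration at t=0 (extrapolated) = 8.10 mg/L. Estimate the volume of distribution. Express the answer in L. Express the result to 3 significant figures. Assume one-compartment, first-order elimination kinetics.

Vd = Dose / C₀ = 2060 / 8.10 = 254.3 L

254 L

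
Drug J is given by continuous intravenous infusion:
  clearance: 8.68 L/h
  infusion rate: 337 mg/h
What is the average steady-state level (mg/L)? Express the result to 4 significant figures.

At steady state Css = R₀ / CL = 337 / 8.680 = 38.82 mg/L

38.82 mg/L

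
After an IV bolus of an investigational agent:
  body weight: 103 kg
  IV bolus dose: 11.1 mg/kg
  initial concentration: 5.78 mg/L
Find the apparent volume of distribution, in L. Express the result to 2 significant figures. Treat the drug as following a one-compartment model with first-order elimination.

Dose = 11.1 × 103 = 1143 mg
Vd = Dose / C₀ = 1143 / 5.78 = 197.8 L

200 L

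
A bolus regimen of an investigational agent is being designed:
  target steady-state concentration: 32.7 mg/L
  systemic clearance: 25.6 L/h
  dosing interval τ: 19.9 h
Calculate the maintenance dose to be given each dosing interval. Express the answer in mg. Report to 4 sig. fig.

At steady state, Dose/τ = Css × CL.
Dose = Css × CL × τ = 32.7 × 25.60 × 19.9 = 16660 mg

16660 mg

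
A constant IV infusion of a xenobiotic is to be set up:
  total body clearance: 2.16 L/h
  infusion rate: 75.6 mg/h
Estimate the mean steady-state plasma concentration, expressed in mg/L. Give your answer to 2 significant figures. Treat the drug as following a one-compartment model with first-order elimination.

At steady state Css = R₀ / CL = 75.6 / 2.160 = 35.00 mg/L

35 mg/L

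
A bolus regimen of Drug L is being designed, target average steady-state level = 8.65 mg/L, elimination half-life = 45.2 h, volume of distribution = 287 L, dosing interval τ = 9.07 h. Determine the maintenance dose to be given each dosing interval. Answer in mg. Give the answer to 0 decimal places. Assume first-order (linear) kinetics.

345 mg

k = ln2 / t½ = 0.693147 / 45.2 = 0.01534 h⁻¹
CL = k × Vd = 0.01534 × 287 = 4.403 L/h
At steady state, Dose/τ = Css × CL.
Dose = Css × CL × τ = 8.65 × 4.403 × 9.07 = 345.4 mg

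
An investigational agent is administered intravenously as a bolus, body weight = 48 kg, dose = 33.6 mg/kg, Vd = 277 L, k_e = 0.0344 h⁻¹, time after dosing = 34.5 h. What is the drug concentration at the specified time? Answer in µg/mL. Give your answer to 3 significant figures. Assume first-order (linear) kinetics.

Total dose = 33.6 × 48 = 1613 mg
C₀ = Dose / Vd = 1613 / 277 = 5.823 mg/L
C = C₀ · e^(−k·t) = 5.823 × e^(−0.03440 × 34.5)
  = 5.823 × 0.3052 = 1.777 mg/L
(1.777 mg/L = 1.777 µg/mL)

1.78 µg/mL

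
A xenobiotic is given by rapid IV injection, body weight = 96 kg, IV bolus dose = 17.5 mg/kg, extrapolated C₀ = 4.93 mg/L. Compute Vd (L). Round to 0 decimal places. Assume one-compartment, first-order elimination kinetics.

341 L

Dose = 17.5 × 96 = 1680 mg
Vd = Dose / C₀ = 1680 / 4.93 = 340.8 L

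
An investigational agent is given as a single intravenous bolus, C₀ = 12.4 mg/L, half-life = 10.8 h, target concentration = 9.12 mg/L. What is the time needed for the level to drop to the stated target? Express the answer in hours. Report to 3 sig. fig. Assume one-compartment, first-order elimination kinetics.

k = ln2 / t½ = 0.693147 / 10.8 = 0.06418 h⁻¹
t = ln(C₀ / C) / k = ln(12.40 / 9.12) / 0.06418
  = ln(1.360) / 0.06418 = 0.3075 / 0.06418 = 4.791 h

4.79 h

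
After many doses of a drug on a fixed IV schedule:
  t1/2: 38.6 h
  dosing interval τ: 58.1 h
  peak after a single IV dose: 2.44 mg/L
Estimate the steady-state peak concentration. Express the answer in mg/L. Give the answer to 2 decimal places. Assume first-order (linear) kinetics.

3.77 mg/L

k = ln2 / t½ = 0.693147 / 38.6 = 0.01796 h⁻¹
e^(−kτ) = e^(−0.01796 × 58.1) = 0.3522
Accumulation ratio R = 1 / (1 − e^(−kτ)) = 1 / (1 − 0.3522) = 1.544
Steady-state peak = C₀ × R = 2.44 × 1.544 = 3.767 mg/L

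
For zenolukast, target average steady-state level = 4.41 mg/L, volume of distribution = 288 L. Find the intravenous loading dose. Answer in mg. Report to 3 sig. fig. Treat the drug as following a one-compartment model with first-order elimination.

1270 mg

LD = Css × Vd = 4.41 × 288 = 1270 mg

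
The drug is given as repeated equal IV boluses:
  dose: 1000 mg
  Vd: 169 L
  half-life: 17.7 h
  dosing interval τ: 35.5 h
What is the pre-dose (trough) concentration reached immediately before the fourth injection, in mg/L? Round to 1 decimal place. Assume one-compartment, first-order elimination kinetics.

C₀ per dose = Dose / Vd = 1000 / 169 = 5.917 mg/L
k = ln2 / t½ = 0.693147 / 17.7 = 0.03916 h⁻¹
Fraction remaining after one interval: r = e^(−kτ) = e^(−0.03916 × 35.5) = 0.2490
Before dose 4, 3 doses have been given (aged 1τ, 2τ, 3τ).
C_trough = C₀ × (r + r² + … + r^3) = C₀ × r(1−r^3)/(1−r)
        = 5.917 × 0.2490 × (1 − 0.01544) / (1 − 0.2490) = 1.932 mg/L

1.9 mg/L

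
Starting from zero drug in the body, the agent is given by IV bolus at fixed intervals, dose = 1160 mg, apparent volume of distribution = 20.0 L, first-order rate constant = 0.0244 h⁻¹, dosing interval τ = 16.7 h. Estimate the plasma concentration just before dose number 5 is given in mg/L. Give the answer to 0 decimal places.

C₀ per dose = Dose / Vd = 1160 / 20.0 = 58.00 mg/L
Fraction remaining after one interval: r = e^(−kτ) = e^(−0.02440 × 16.7) = 0.6653
Before dose 5, 4 doses have been given (aged 1τ, 2τ, 3τ, 4τ).
C_trough = C₀ × (r + r² + … + r^4) = C₀ × r(1−r^4)/(1−r)
        = 58.00 × 0.6653 × (1 − 0.1959) / (1 − 0.6653) = 92.70 mg/L

93 mg/L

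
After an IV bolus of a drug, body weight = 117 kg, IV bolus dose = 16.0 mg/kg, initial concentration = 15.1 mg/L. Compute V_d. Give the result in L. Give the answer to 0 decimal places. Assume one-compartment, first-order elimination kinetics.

Dose = 16.0 × 117 = 1872 mg
Vd = Dose / C₀ = 1872 / 15.1 = 124.0 L

124 L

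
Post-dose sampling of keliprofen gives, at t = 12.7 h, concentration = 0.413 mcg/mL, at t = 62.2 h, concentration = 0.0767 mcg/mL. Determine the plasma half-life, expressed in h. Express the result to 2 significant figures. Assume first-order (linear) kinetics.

k = ln(C₁/C₂) / (t₂ − t₁) = ln(0.413/0.0767) / (62.2 − 12.7)
  = 1.684 / 49.50 = 0.03402 h⁻¹
t½ = ln2 / k = 0.693147 / 0.03402 = 20.37 h

20 h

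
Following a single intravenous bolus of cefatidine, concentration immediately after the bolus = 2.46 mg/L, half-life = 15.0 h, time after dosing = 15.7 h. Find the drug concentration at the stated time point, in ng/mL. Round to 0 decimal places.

k = ln2 / t½ = 0.693147 / 15.0 = 0.04621 h⁻¹
C = C₀ · e^(−k·t) = 2.460 × e^(−0.04621 × 15.7)
  = 2.460 × 0.4841 = 1.191 mg/L
Convert: 1.191 mg/L × 1000 = 1191 ng/mL

1191 ng/mL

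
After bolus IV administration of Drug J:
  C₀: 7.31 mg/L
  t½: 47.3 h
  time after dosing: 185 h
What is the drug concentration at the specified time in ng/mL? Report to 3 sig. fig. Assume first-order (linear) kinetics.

k = ln2 / t½ = 0.693147 / 47.3 = 0.01465 h⁻¹
C = C₀ · e^(−k·t) = 7.310 × e^(−0.01465 × 185)
  = 7.310 × 0.06652 = 0.4863 mg/L
Convert: 0.4863 mg/L × 1000 = 486.3 ng/mL

486 ng/mL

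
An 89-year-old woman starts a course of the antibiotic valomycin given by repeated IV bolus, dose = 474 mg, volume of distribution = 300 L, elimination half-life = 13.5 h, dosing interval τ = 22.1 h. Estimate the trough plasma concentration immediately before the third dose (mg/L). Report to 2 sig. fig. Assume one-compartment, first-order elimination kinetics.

C₀ per dose = Dose / Vd = 474 / 300 = 1.580 mg/L
k = ln2 / t½ = 0.693147 / 13.5 = 0.05134 h⁻¹
Fraction remaining after one interval: r = e^(−kτ) = e^(−0.05134 × 22.1) = 0.3215
Before dose 3, 2 doses have been given (aged 1τ, 2τ).
C_trough = C₀ × (r + r²) = 1.580 × (0.3215 + 0.1034) = 0.6713 mg/L

0.67 mg/L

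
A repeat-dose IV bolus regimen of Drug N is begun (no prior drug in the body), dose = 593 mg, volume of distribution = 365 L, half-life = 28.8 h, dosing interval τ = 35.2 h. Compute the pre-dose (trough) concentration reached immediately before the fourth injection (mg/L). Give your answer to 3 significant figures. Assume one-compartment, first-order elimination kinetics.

1.12 mg/L

C₀ per dose = Dose / Vd = 593 / 365 = 1.625 mg/L
k = ln2 / t½ = 0.693147 / 28.8 = 0.02407 h⁻¹
Fraction remaining after one interval: r = e^(−kτ) = e^(−0.02407 × 35.2) = 0.4286
Before dose 4, 3 doses have been given (aged 1τ, 2τ, 3τ).
C_trough = C₀ × (r + r² + … + r^3) = C₀ × r(1−r^3)/(1−r)
        = 1.625 × 0.4286 × (1 − 0.07873) / (1 − 0.4286) = 1.123 mg/L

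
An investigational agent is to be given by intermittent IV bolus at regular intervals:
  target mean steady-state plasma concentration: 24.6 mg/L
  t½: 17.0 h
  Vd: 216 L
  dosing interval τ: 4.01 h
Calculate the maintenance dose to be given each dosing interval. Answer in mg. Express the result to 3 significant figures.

k = ln2 / t½ = 0.693147 / 17.0 = 0.04077 h⁻¹
CL = k × Vd = 0.04077 × 216 = 8.806 L/h
At steady state, Dose/τ = Css × CL.
Dose = Css × CL × τ = 24.6 × 8.806 × 4.01 = 868.7 mg

869 mg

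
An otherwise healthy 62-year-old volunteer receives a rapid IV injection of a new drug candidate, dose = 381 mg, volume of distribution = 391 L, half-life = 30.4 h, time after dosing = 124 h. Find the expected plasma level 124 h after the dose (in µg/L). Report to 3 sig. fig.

C₀ = Dose / Vd = 381.0 / 391 = 0.9744 mg/L
k = ln2 / t½ = 0.693147 / 30.4 = 0.02280 h⁻¹
C = C₀ · e^(−k·t) = 0.9744 × e^(−0.02280 × 124)
  = 0.9744 × 0.05918 = 0.05766 mg/L
Convert: 0.05766 mg/L × 1000 = 57.66 µg/L

57.7 µg/L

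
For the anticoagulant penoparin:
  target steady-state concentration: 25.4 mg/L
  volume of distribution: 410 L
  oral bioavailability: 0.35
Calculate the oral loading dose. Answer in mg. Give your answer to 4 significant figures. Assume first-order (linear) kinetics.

29750 mg

LD = Css × Vd / F = 25.4 × 410 / 0.35 = 29750 mg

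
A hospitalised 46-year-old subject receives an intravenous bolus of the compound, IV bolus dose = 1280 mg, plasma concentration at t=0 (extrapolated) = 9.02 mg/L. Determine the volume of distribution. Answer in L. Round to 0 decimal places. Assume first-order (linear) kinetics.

142 L

Vd = Dose / C₀ = 1280 / 9.02 = 141.9 L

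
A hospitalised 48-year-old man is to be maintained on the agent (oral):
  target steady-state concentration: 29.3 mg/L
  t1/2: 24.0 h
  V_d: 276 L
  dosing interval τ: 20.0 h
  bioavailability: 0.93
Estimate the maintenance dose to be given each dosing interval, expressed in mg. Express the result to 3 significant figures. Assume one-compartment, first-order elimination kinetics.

k = ln2 / t½ = 0.693147 / 24.0 = 0.02888 h⁻¹
CL = k × Vd = 0.02888 × 276 = 7.971 L/h
At steady state, F × (Dose/τ) = Css × CL.
Dose = Css × CL × τ / F = 29.3 × 7.971 × 20.0 / 0.93 = 5023 mg

5020 mg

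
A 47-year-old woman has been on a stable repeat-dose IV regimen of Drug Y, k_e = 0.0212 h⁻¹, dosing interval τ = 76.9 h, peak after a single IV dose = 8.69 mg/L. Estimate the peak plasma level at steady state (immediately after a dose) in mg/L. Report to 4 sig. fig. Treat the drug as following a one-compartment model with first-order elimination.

10.81 mg/L

e^(−kτ) = e^(−0.02120 × 76.9) = 0.1959
Accumulation ratio R = 1 / (1 − e^(−kτ)) = 1 / (1 − 0.1959) = 1.244
Steady-state peak = C₀ × R = 8.69 × 1.244 = 10.81 mg/L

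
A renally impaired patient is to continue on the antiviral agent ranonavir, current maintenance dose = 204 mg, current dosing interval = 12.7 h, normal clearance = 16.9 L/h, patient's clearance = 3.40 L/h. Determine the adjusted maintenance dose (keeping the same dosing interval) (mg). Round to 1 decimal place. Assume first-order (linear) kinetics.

41.0 mg

To keep the same average steady-state level, dosing rate must scale with clearance.
CL ratio = 3.40 / 16.9 = 0.2012
New dose (same interval) = 204 × 0.2012 = 41.04 mg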